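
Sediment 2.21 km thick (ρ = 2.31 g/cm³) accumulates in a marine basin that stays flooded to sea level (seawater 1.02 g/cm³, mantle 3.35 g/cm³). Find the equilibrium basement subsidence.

1.22 km

Submarine loading: the sediment displaces seawater, and the subsidence is in turn flooded, so s (ρ_m − ρ_w) = t (ρ_sed − ρ_w).
s = 2.21 km × (2.31 − 1.02) / (3.35 − 1.02) = 1.22 km.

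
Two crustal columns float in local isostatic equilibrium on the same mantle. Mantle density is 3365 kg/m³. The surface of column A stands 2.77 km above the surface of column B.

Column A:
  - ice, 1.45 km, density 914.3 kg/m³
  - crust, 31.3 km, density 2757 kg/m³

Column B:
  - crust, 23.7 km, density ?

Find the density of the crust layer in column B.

Take the compensation level at the base of the deeper column (depth z_c below the surface of column A) and equate Σ ρ_i t_i down to z_c; mantle fills any gap and the z_c terms cancel.
Column A: 1.45×914.3 + 31.3×2757 + (z_c − 32.75)×3365
Column B: 2.77×0 + 23.7×ρ + (z_c − 2.77 − 23.7)×3365
The z_c×3365 term appears on both sides and cancels. Collect the known terms of each column as K = Σ(ρt)_known − 3365 × (depth of known layers): K_A = 87619.835 − 3365×32.75 = −22583.915; K_B = 0 − 3365×(2.77 + 23.7) = −89071.55.
Balance: K_A = K_B + 23.7×ρ, so ρ = (K_A − K_B)/23.7 = 66487.6/23.7 = 2810 kg/m³.

2810 kg/m³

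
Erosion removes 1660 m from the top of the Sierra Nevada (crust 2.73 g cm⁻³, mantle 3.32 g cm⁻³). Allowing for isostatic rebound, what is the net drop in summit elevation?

295 m

Rebound u = e ρ_c/ρ_m = 1660 m × 2.73/3.32 = 1365 m.
Net surface drop = e − u = 1660 m − 1365 m = e (ρ_m − ρ_c)/ρ_m = 295 m.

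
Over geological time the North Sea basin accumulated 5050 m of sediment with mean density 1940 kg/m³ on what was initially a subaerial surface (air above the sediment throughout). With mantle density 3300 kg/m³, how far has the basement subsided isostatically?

2970 m

Subaerial load: s = t ρ_sed / ρ_m = 5050 m × 1940/3300 = 2970 m.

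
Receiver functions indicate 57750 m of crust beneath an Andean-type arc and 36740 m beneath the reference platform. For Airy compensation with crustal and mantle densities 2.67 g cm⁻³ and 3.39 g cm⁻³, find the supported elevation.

4460 m

Excess crust Δ = 57750 m − 36740 m = 21010 m, split between elevation h and root r with h + r = Δ.
Airy balance ρ_c h = (ρ_m − ρ_c) r gives r = h ρ_c/(ρ_m − ρ_c), so h (1 + ρ_c/(ρ_m − ρ_c)) = Δ, i.e. h = Δ (ρ_m − ρ_c)/ρ_m.
h = 21010 m × 0.72/3.39 = 4460 m.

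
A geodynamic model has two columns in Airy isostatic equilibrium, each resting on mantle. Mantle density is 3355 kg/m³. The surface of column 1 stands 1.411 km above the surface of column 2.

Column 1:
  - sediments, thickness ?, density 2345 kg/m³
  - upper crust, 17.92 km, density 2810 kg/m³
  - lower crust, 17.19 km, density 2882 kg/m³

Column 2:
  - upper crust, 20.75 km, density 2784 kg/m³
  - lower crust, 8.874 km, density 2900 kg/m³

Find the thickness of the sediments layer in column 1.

2.7 km

Take the compensation level at the base of the deeper column (depth z_c below the surface of column 1) and equate Σ ρ_i t_i down to z_c; mantle fills any gap and the z_c terms cancel.
Column 1: x×2345 + 17.92×2810 + 17.19×2882 + (z_c − 35.11 − x)×3355
Column 2: 1.411×0 + 20.75×2784 + 8.874×2900 + (z_c − 1.411 − 29.624)×3355
The z_c×3355 term appears on both sides and cancels. Collect the known terms of each column as K = Σ(ρt)_known − 3355 × (depth of known layers): K_1 = 99896.78 − 3355×35.11 = −17897.27; K_2 = 83502.6 − 3355×(1.411 + 29.624) = −20619.825.
Balance: K_1 − x×(3355 − 2345) = K_2, so x = (K_1 − K_2)/(3355 − 2345) = 2722.55/1010 = 2.7 km.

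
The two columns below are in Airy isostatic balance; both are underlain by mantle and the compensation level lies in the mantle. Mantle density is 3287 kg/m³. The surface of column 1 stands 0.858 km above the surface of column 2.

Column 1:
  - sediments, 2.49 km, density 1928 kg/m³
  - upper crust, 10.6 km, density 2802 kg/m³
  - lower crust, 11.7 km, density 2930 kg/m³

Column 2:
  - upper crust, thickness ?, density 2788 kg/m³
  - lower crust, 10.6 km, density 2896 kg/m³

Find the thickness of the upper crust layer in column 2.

11.5 km

Take the compensation level at the base of the deeper column (depth z_c below the surface of column 1) and equate Σ ρ_i t_i down to z_c; mantle fills any gap and the z_c terms cancel.
Column 1: 2.49×1928 + 10.6×2802 + 11.7×2930 + (z_c − 24.79)×3287
Column 2: 0.858×0 + x×2788 + 10.6×2896 + (z_c − 0.858 − 10.6 − x)×3287
The z_c×3287 term appears on both sides and cancels. Collect the known terms of each column as K = Σ(ρt)_known − 3287 × (depth of known layers): K_1 = 68782.92 − 3287×24.79 = −12701.81; K_2 = 30697.6 − 3287×(0.858 + 10.6) = −6964.846.
Balance: K_1 = K_2 − x×(3287 − 2788), so x = (K_2 − K_1)/(3287 − 2788) = 5736.96/499 = 11.5 km.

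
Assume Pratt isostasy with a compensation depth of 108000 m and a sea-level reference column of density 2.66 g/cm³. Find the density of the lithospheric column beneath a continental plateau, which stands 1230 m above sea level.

Pratt balance: ρ_ref D = ρ (D + h).
ρ = ρ_ref D/(D + h) = 2.66 × 108000 m/(108000 m + 1230 m) = 2.63 g/cm³.

2.63 g/cm³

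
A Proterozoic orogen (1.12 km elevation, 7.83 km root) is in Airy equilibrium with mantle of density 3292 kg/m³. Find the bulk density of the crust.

2880 kg/m³

ρ_c h = (ρ_m − ρ_c) r → ρ_c (h + r) = ρ_m r → ρ_c = ρ_m r / (h + r).
ρ_c = 3292 × 7.83 km / (1.12 km + 7.83 km) = 2880 kg/m³.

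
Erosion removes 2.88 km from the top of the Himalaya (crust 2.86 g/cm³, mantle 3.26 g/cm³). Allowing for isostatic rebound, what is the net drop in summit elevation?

Rebound u = e ρ_c/ρ_m = 2.88 km × 2.86/3.26 = 2.527 km.
Net surface drop = e − u = 2.88 km − 2.527 km = e (ρ_m − ρ_c)/ρ_m = 0.353 km.

0.353 km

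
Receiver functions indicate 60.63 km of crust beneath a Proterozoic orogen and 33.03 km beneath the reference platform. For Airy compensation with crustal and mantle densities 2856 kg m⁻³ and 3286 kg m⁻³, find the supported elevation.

Excess crust Δ = 60.63 km − 33.03 km = 27.6 km, split between elevation h and root r with h + r = Δ.
Airy balance ρ_c h = (ρ_m − ρ_c) r gives r = h ρ_c/(ρ_m − ρ_c), so h (1 + ρ_c/(ρ_m − ρ_c)) = Δ, i.e. h = Δ (ρ_m − ρ_c)/ρ_m.
h = 27.6 km × 430/3286 = 3.61 km.

3.61 km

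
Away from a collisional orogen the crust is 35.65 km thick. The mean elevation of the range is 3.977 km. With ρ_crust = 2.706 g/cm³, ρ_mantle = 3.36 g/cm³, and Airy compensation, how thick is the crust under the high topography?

Root depth r = h ρ_c / (ρ_m − ρ_c) = 3.977 km × 2.706 / 0.654 = 16.46 km.
Total thickness = T + h + r = 35.65 km + 3.977 km + 16.46 km = 56.1 km.

56.1 km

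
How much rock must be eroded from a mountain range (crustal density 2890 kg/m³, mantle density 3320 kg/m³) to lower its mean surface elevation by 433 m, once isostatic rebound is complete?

Net drop Δ = e − u = e − e ρ_c/ρ_m = e (ρ_m − ρ_c)/ρ_m.
e = Δ ρ_m/(ρ_m − ρ_c) = 433 m × 3320/430 = 3340 m.

3340 m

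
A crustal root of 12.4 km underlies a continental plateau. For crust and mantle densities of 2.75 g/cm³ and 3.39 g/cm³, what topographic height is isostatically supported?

2.89 km

In Airy isostatic equilibrium: ρ_c h = (ρ_m − ρ_c) r.
h = r (ρ_m − ρ_c) / ρ_c = 12.4 km × (3.39 − 2.75) / 2.75 = 2.89 km.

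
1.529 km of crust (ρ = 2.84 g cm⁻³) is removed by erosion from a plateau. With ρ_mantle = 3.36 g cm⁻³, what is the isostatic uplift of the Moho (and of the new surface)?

Unloading: uplift u = e ρ_c/ρ_m = 1.529 km × 2.84/3.36 = 1.29 km.

1.29 km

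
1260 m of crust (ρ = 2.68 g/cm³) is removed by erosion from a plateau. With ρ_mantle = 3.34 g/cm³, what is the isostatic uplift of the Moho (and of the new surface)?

Unloading: uplift u = e ρ_c/ρ_m = 1260 m × 2.68/3.34 = 1010 m.

1010 m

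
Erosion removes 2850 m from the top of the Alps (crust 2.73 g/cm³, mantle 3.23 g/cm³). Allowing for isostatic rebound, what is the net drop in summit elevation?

Rebound u = e ρ_c/ρ_m = 2850 m × 2.73/3.23 = 2409 m.
Net surface drop = e − u = 2850 m − 2409 m = e (ρ_m − ρ_c)/ρ_m = 441 m.

441 m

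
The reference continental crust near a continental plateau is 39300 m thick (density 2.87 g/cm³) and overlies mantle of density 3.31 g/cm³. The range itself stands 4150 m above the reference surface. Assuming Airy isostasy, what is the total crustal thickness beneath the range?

70500 m

Root depth r = h ρ_c / (ρ_m − ρ_c) = 4150 m × 2.87 / 0.44 = 27070 m.
Total thickness = T + h + r = 39300 m + 4150 m + 27070 m = 70500 m.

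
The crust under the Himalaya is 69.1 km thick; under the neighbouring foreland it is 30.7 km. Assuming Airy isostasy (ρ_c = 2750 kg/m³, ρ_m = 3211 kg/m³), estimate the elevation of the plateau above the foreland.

5.51 km

Excess crust Δ = 69.1 km − 30.7 km = 38.4 km, split between elevation h and root r with h + r = Δ.
Airy balance ρ_c h = (ρ_m − ρ_c) r gives r = h ρ_c/(ρ_m − ρ_c), so h (1 + ρ_c/(ρ_m − ρ_c)) = Δ, i.e. h = Δ (ρ_m − ρ_c)/ρ_m.
h = 38.4 km × 461/3211 = 5.51 km.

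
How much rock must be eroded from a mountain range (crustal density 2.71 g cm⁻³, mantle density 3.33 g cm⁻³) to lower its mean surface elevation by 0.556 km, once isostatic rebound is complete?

Net drop Δ = e − u = e − e ρ_c/ρ_m = e (ρ_m − ρ_c)/ρ_m.
e = Δ ρ_m/(ρ_m − ρ_c) = 0.556 km × 3.33/0.62 = 2.99 km.

2.99 km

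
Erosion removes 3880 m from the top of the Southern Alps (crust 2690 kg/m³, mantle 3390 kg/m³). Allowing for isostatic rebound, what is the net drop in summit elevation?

801 m

Rebound u = e ρ_c/ρ_m = 3880 m × 2690/3390 = 3079 m.
Net surface drop = e − u = 3880 m − 3079 m = e (ρ_m − ρ_c)/ρ_m = 801 m.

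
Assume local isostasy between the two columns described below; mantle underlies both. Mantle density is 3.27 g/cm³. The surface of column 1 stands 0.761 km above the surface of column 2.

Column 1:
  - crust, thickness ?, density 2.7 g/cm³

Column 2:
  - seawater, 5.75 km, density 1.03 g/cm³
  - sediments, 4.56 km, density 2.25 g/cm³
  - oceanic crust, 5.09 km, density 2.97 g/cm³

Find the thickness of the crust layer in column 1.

Take the compensation level at the base of the deeper column (depth z_c below the surface of column 1) and equate Σ ρ_i t_i down to z_c; mantle fills any gap and the z_c terms cancel.
Column 1: x×2.7 + (z_c − 0 − x)×3.27
Column 2: 0.761×0 + 5.75×1.03 + 4.56×2.25 + 5.09×2.97 + (z_c − 0.761 − 15.4)×3.27
The z_c×3.27 term appears on both sides and cancels. Collect the known terms of each column as K = Σ(ρt)_known − 3.27 × (depth of known layers): K_1 = 0 − 3.27×0 = 0; K_2 = 31.2998 − 3.27×(0.761 + 15.4) = −21.54667.
Balance: K_1 − x×(3.27 − 2.7) = K_2, so x = (K_1 − K_2)/(3.27 − 2.7) = 21.5467/0.57 = 37.8 km.

37.8 km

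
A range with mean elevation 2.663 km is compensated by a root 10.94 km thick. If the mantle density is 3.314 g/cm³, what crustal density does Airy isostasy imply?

2.67 g/cm³

ρ_c h = (ρ_m − ρ_c) r → ρ_c (h + r) = ρ_m r → ρ_c = ρ_m r / (h + r).
ρ_c = 3.314 × 10.94 km / (2.663 km + 10.94 km) = 2.67 g/cm³.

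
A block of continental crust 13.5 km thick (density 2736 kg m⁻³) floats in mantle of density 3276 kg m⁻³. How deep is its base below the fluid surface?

Draft d = t ρ_obj/ρ_fluid = 13.5 km × 2736/3276 = 11.3 km.

11.3 km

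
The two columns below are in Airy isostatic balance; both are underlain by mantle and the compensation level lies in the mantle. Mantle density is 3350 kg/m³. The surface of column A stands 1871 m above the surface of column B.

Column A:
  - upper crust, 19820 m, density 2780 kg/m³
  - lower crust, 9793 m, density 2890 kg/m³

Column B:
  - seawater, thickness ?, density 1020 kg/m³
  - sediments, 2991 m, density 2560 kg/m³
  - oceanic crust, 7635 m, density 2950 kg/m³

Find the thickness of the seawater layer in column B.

1770 m

Take the compensation level at the base of the deeper column (depth z_c below the surface of column A) and equate Σ ρ_i t_i down to z_c; mantle fills any gap and the z_c terms cancel.
Column A: 19820×2780 + 9793×2890 + (z_c − 29613)×3350
Column B: 1871×0 + x×1020 + 2991×2560 + 7635×2950 + (z_c − 1871 − 10626 − x)×3350
The z_c×3350 term appears on both sides and cancels. Collect the known terms of each column as K = Σ(ρt)_known − 3350 × (depth of known layers): K_A = 83401370 − 3350×29613 = −15802180; K_B = 30180210 − 3350×(1871 + 10626) = −11684740.
Balance: K_A = K_B − x×(3350 − 1020), so x = (K_B − K_A)/(3350 − 1020) = 4117440/2330 = 1770 m.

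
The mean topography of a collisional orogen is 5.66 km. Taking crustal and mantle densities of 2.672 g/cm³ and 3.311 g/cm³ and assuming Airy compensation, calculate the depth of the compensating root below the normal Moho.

23.7 km

For local isostatic compensation: the weight of the topography is balanced by the buoyancy of the root, ρ_c h = (ρ_m − ρ_c) r.
r = h · ρ_c / (ρ_m − ρ_c) = 5.66 km × 2.672 / (3.311 − 2.672) = 23.7 km.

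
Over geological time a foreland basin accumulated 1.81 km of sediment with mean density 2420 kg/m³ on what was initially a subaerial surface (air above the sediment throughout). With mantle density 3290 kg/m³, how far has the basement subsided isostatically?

1.33 km

Subaerial load: s = t ρ_sed / ρ_m = 1.81 km × 2420/3290 = 1.33 km.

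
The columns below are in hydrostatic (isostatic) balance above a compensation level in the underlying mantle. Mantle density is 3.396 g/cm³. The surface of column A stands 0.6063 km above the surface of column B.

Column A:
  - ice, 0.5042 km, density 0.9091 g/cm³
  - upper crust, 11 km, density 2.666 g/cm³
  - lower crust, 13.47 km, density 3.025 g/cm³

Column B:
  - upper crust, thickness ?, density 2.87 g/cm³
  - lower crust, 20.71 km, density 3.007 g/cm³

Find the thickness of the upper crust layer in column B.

Take the compensation level at the base of the deeper column (depth z_c below the surface of column A) and equate Σ ρ_i t_i down to z_c; mantle fills any gap and the z_c terms cancel.
Column A: 0.5042×0.9091 + 11×2.666 + 13.47×3.025 + (z_c − 24.9742)×3.396
Column B: 0.6063×0 + x×2.87 + 20.71×3.007 + (z_c − 0.6063 − 20.71 − x)×3.396
The z_c×3.396 term appears on both sides and cancels. Collect the known terms of each column as K = Σ(ρt)_known − 3.396 × (depth of known layers): K_A = 70.5311182 − 3.396×24.9742 = −14.281265; K_B = 62.27497 − 3.396×(0.6063 + 20.71) = −10.1151848.
Balance: K_A = K_B − x×(3.396 − 2.87), so x = (K_B − K_A)/(3.396 − 2.87) = 4.16608/0.526 = 7.92 km.

7.92 km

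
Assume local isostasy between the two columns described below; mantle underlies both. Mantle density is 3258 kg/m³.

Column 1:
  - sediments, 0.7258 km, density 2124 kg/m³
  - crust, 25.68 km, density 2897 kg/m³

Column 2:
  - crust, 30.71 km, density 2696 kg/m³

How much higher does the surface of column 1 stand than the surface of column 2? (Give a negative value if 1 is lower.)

−2.2 km

For any compensation level in the mantle, the mantle terms cancel and isostasy reduces to e = (Σt_1 − Σt_2) − (Σ(ρt)_1 − Σ(ρt)_2) / ρ_m.
Σt_1 = 26.4058 km; Σt_2 = 30.71 km; Σ(ρt)_1 = 75936.5592; Σ(ρt)_2 = 82794.16 (in km·kg/m³).
e = (26.4058 − 30.71) − (75936.5592 − 82794.16) / 3258 = −2.2 km.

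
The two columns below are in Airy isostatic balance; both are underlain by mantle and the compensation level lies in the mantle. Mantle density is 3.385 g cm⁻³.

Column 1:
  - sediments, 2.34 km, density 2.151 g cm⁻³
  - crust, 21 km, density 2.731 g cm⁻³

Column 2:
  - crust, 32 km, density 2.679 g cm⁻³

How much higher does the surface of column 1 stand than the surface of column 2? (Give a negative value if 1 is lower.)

For any compensation level in the mantle, the mantle terms cancel and isostasy reduces to e = (Σt_1 − Σt_2) − (Σ(ρt)_1 − Σ(ρt)_2) / ρ_m.
Σt_1 = 23.34 km; Σt_2 = 32 km; Σ(ρt)_1 = 62.38434; Σ(ρt)_2 = 85.728 (in km·g cm⁻³).
e = (23.34 − 32) − (62.38434 − 85.728) / 3.385 = −1.76 km.

−1.76 km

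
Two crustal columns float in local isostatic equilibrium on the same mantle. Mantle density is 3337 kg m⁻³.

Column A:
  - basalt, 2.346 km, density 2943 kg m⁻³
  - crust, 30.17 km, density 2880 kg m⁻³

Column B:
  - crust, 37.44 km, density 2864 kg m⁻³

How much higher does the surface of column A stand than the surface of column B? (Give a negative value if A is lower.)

For any compensation level in the mantle, the mantle terms cancel and isostasy reduces to e = (Σt_A − Σt_B) − (Σ(ρt)_A − Σ(ρt)_B) / ρ_m.
Σt_A = 32.516 km; Σt_B = 37.44 km; Σ(ρt)_A = 93793.878; Σ(ρt)_B = 107228.16 (in km·kg m⁻³).
e = (32.516 − 37.44) − (93793.878 − 107228.16) / 3337 = −0.898 km.

−0.898 km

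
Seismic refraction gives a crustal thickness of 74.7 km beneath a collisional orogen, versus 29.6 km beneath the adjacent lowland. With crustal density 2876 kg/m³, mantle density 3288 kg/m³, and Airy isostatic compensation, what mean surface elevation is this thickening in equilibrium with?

Excess crust Δ = 74.7 km − 29.6 km = 45.1 km, split between elevation h and root r with h + r = Δ.
Airy balance ρ_c h = (ρ_m − ρ_c) r gives r = h ρ_c/(ρ_m − ρ_c), so h (1 + ρ_c/(ρ_m − ρ_c)) = Δ, i.e. h = Δ (ρ_m − ρ_c)/ρ_m.
h = 45.1 km × 412/3288 = 5.65 km.

5.65 km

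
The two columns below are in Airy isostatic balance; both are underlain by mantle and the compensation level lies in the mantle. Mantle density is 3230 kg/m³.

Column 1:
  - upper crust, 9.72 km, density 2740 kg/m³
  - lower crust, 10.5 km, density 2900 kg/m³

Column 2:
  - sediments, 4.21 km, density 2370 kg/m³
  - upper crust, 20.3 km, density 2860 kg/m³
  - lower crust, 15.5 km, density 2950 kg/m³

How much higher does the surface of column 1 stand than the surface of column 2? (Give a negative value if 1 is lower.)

−2.24 km

For any compensation level in the mantle, the mantle terms cancel and isostasy reduces to e = (Σt_1 − Σt_2) − (Σ(ρt)_1 − Σ(ρt)_2) / ρ_m.
Σt_1 = 20.22 km; Σt_2 = 40.01 km; Σ(ρt)_1 = 57082.8; Σ(ρt)_2 = 113760.7 (in km·kg/m³).
e = (20.22 − 40.01) − (57082.8 − 113760.7) / 3230 = −2.24 km.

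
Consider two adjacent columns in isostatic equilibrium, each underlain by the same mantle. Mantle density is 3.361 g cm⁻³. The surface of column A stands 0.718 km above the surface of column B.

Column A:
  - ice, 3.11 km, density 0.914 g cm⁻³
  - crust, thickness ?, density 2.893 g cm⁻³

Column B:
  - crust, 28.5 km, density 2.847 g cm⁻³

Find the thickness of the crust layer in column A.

Take the compensation level at the base of the deeper column (depth z_c below the surface of column A) and equate Σ ρ_i t_i down to z_c; mantle fills any gap and the z_c terms cancel.
Column A: 3.11×0.914 + x×2.893 + (z_c − 3.11 − x)×3.361
Column B: 0.718×0 + 28.5×2.847 + (z_c − 0.718 − 28.5)×3.361
The z_c×3.361 term appears on both sides and cancels. Collect the known terms of each column as K = Σ(ρt)_known − 3.361 × (depth of known layers): K_A = 2.84254 − 3.361×3.11 = −7.61017; K_B = 81.1395 − 3.361×(0.718 + 28.5) = −17.062198.
Balance: K_A − x×(3.361 − 2.893) = K_B, so x = (K_A − K_B)/(3.361 − 2.893) = 9.45203/0.468 = 20.2 km.

20.2 km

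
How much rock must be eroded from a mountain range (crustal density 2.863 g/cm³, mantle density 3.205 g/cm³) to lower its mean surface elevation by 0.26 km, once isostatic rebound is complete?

2.44 km

Net drop Δ = e − u = e − e ρ_c/ρ_m = e (ρ_m − ρ_c)/ρ_m.
e = Δ ρ_m/(ρ_m − ρ_c) = 0.26 km × 3.205/0.342 = 2.44 km.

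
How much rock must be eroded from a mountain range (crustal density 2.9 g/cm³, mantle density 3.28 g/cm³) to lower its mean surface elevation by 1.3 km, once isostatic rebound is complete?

11.2 km

Net drop Δ = e − u = e − e ρ_c/ρ_m = e (ρ_m − ρ_c)/ρ_m.
e = Δ ρ_m/(ρ_m − ρ_c) = 1.3 km × 3.28/0.38 = 11.2 km.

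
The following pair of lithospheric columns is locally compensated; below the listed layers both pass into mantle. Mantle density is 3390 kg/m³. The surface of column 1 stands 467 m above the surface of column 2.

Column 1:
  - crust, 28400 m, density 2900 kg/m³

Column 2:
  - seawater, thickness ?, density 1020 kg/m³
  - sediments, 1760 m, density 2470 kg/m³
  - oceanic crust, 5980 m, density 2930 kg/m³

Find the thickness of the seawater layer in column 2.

3360 m

Take the compensation level at the base of the deeper column (depth z_c below the surface of column 1) and equate Σ ρ_i t_i down to z_c; mantle fills any gap and the z_c terms cancel.
Column 1: 28400×2900 + (z_c − 28400)×3390
Column 2: 467×0 + x×1020 + 1760×2470 + 5980×2930 + (z_c − 467 − 7740 − x)×3390
The z_c×3390 term appears on both sides and cancels. Collect the known terms of each column as K = Σ(ρt)_known − 3390 × (depth of known layers): K_1 = 82360000 − 3390×28400 = −13916000; K_2 = 21868600 − 3390×(467 + 7740) = −5953130.
Balance: K_1 = K_2 − x×(3390 − 1020), so x = (K_2 − K_1)/(3390 − 1020) = 7962870/2370 = 3360 m.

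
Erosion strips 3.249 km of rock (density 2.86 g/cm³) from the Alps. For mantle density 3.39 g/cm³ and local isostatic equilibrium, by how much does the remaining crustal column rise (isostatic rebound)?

2.74 km

Unloading: uplift u = e ρ_c/ρ_m = 3.249 km × 2.86/3.39 = 2.74 km.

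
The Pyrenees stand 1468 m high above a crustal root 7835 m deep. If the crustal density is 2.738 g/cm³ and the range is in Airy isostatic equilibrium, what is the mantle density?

3.25 g/cm³

Airy balance: ρ_c h = (ρ_m − ρ_c) r → ρ_m = ρ_c (1 + h/r).
ρ_m = 2.738 × (1 + 1468 m/7835 m) = 3.25 g/cm³.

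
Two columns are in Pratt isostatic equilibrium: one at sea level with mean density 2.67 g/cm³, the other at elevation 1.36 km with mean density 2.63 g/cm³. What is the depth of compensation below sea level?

ρ_ref D = ρ (D + h) → D (ρ_ref − ρ) = ρ h.
D = ρ h/(ρ_ref − ρ) = 2.63 × 1.36 km/(2.67 − 2.63) = 89.4 km.

89.4 km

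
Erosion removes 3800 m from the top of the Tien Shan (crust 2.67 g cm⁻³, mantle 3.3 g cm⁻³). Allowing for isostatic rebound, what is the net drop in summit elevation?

725 m

Rebound u = e ρ_c/ρ_m = 3800 m × 2.67/3.3 = 3075 m.
Net surface drop = e − u = 3800 m − 3075 m = e (ρ_m − ρ_c)/ρ_m = 725 m.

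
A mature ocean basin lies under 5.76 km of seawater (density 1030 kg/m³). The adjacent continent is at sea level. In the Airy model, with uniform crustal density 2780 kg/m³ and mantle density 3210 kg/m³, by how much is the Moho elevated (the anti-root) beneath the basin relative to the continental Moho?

Equating mass per unit area of the two columns: replacing crust with seawater at the top is compensated by replacing crust with mantle at the base: d (ρ_c − ρ_w) = a (ρ_m − ρ_c).
a = d (ρ_c − ρ_w)/(ρ_m − ρ_c) = 5.76 km × 1750/430 = 23.4 km.

23.4 km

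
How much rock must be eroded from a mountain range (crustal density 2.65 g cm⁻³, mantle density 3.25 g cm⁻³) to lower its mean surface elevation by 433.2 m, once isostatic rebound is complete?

Net drop Δ = e − u = e − e ρ_c/ρ_m = e (ρ_m − ρ_c)/ρ_m.
e = Δ ρ_m/(ρ_m − ρ_c) = 433.2 m × 3.25/0.6 = 2350 m.

2350 m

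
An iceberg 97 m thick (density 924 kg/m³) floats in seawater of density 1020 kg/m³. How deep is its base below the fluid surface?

87.9 m

Draft d = t ρ_obj/ρ_fluid = 97 m × 924/1020 = 87.9 m.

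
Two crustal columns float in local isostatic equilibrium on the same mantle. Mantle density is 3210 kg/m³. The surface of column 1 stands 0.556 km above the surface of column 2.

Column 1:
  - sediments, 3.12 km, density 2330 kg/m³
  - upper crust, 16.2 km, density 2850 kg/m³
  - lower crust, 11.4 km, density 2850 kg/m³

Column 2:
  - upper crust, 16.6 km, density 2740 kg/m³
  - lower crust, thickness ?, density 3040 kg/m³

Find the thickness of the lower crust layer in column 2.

Take the compensation level at the base of the deeper column (depth z_c below the surface of column 1) and equate Σ ρ_i t_i down to z_c; mantle fills any gap and the z_c terms cancel.
Column 1: 3.12×2330 + 16.2×2850 + 11.4×2850 + (z_c − 30.72)×3210
Column 2: 0.556×0 + 16.6×2740 + x×3040 + (z_c − 0.556 − 16.6 − x)×3210
The z_c×3210 term appears on both sides and cancels. Collect the known terms of each column as K = Σ(ρt)_known − 3210 × (depth of known layers): K_1 = 85929.6 − 3210×30.72 = −12681.6; K_2 = 45484 − 3210×(0.556 + 16.6) = −9586.76.
Balance: K_1 = K_2 − x×(3210 − 3040), so x = (K_2 − K_1)/(3210 − 3040) = 3094.84/170 = 18.2 km.

18.2 km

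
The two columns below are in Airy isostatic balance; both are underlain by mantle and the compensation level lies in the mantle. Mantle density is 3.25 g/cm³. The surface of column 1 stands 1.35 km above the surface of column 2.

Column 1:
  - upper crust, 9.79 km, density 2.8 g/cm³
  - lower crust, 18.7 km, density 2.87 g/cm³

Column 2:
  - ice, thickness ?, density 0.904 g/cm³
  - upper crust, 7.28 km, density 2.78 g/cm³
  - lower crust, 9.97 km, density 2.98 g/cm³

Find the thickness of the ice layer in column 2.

Take the compensation level at the base of the deeper column (depth z_c below the surface of column 1) and equate Σ ρ_i t_i down to z_c; mantle fills any gap and the z_c terms cancel.
Column 1: 9.79×2.8 + 18.7×2.87 + (z_c − 28.49)×3.25
Column 2: 1.35×0 + x×0.904 + 7.28×2.78 + 9.97×2.98 + (z_c − 1.35 − 17.25 − x)×3.25
The z_c×3.25 term appears on both sides and cancels. Collect the known terms of each column as K = Σ(ρt)_known − 3.25 × (depth of known layers): K_1 = 81.081 − 3.25×28.49 = −11.5115; K_2 = 49.949 − 3.25×(1.35 + 17.25) = −10.501.
Balance: K_1 = K_2 − x×(3.25 − 0.904), so x = (K_2 − K_1)/(3.25 − 0.904) = 1.0105/2.346 = 0.431 km.

0.431 km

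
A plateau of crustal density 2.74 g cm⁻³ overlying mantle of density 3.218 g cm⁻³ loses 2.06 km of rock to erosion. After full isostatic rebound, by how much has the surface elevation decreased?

Rebound u = e ρ_c/ρ_m = 2.06 km × 2.74/3.218 = 1.754 km.
Net surface drop = e − u = 2.06 km − 1.754 km = e (ρ_m − ρ_c)/ρ_m = 0.306 km.

0.306 km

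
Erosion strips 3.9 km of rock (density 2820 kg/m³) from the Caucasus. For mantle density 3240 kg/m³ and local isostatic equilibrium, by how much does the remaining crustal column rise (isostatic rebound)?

Unloading: uplift u = e ρ_c/ρ_m = 3.9 km × 2820/3240 = 3.39 km.

3.39 km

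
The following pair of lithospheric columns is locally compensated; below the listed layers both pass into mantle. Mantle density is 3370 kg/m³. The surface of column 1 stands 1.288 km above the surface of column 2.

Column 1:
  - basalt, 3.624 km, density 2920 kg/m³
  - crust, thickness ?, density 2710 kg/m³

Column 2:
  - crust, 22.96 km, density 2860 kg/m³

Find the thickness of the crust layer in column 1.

Take the compensation level at the base of the deeper column (depth z_c below the surface of column 1) and equate Σ ρ_i t_i down to z_c; mantle fills any gap and the z_c terms cancel.
Column 1: 3.624×2920 + x×2710 + (z_c − 3.624 − x)×3370
Column 2: 1.288×0 + 22.96×2860 + (z_c − 1.288 − 22.96)×3370
The z_c×3370 term appears on both sides and cancels. Collect the known terms of each column as K = Σ(ρt)_known − 3370 × (depth of known layers): K_1 = 10582.08 − 3370×3.624 = −1630.8; K_2 = 65665.6 − 3370×(1.288 + 22.96) = −16050.16.
Balance: K_1 − x×(3370 − 2710) = K_2, so x = (K_1 − K_2)/(3370 − 2710) = 14419.4/660 = 21.8 km.

21.8 km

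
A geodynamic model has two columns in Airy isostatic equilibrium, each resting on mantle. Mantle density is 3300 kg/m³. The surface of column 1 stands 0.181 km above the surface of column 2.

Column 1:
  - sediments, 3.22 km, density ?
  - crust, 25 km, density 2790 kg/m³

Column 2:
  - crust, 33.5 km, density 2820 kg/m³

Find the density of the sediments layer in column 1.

Take the compensation level at the base of the deeper column (depth z_c below the surface of column 1) and equate Σ ρ_i t_i down to z_c; mantle fills any gap and the z_c terms cancel.
Column 1: 3.22×ρ + 25×2790 + (z_c − 28.22)×3300
Column 2: 0.181×0 + 33.5×2820 + (z_c − 0.181 − 33.5)×3300
The z_c×3300 term appears on both sides and cancels. Collect the known terms of each column as K = Σ(ρt)_known − 3300 × (depth of known layers): K_1 = 69750 − 3300×28.22 = −23376; K_2 = 94470 − 3300×(0.181 + 33.5) = −16677.3.
Balance: K_1 + 3.22×ρ = K_2, so ρ = (K_2 − K_1)/3.22 = 6698.7/3.22 = 2080 kg/m³.

2080 kg/m³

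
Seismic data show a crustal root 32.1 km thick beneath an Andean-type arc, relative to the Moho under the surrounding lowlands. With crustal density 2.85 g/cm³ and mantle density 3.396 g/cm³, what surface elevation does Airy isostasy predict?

By Archimedes' principle applied to the lithosphere: ρ_c h = (ρ_m − ρ_c) r.
h = r (ρ_m − ρ_c) / ρ_c = 32.1 km × (3.396 − 2.85) / 2.85 = 6.15 km.

6.15 km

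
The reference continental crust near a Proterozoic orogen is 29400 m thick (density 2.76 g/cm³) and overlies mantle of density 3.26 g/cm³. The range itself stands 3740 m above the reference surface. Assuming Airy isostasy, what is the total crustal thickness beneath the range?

53800 m

Root depth r = h ρ_c / (ρ_m − ρ_c) = 3740 m × 2.76 / 0.5 = 20640 m.
Total thickness = T + h + r = 29400 m + 3740 m + 20640 m = 53800 m.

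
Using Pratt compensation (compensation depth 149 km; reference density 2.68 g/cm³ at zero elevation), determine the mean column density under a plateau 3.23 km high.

2.62 g/cm³

Pratt balance: ρ_ref D = ρ (D + h).
ρ = ρ_ref D/(D + h) = 2.68 × 149 km/(149 km + 3.23 km) = 2.62 g/cm³.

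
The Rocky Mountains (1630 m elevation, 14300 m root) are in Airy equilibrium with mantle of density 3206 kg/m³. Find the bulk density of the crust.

2880 kg/m³

ρ_c h = (ρ_m − ρ_c) r → ρ_c (h + r) = ρ_m r → ρ_c = ρ_m r / (h + r).
ρ_c = 3206 × 14300 m / (1630 m + 14300 m) = 2880 kg/m³.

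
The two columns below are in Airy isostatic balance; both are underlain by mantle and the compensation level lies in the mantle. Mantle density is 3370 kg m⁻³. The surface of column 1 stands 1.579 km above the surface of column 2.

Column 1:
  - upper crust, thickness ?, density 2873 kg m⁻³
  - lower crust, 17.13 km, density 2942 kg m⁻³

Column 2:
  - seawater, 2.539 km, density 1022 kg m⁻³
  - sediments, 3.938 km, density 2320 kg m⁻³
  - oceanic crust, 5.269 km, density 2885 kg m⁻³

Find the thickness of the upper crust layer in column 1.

21.4 km

Take the compensation level at the base of the deeper column (depth z_c below the surface of column 1) and equate Σ ρ_i t_i down to z_c; mantle fills any gap and the z_c terms cancel.
Column 1: x×2873 + 17.13×2942 + (z_c − 17.13 − x)×3370
Column 2: 1.579×0 + 2.539×1022 + 3.938×2320 + 5.269×2885 + (z_c − 1.579 − 11.746)×3370
The z_c×3370 term appears on both sides and cancels. Collect the known terms of each column as K = Σ(ρt)_known − 3370 × (depth of known layers): K_1 = 50396.46 − 3370×17.13 = −7331.64; K_2 = 26932.083 − 3370×(1.579 + 11.746) = −17973.167.
Balance: K_1 − x×(3370 − 2873) = K_2, so x = (K_1 − K_2)/(3370 − 2873) = 10641.5/497 = 21.4 km.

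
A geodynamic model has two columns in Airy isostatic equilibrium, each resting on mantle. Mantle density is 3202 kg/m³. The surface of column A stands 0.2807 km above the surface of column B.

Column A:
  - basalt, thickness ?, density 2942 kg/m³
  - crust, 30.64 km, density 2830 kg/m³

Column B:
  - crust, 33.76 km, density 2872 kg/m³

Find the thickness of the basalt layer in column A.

2.47 km

Take the compensation level at the base of the deeper column (depth z_c below the surface of column A) and equate Σ ρ_i t_i down to z_c; mantle fills any gap and the z_c terms cancel.
Column A: x×2942 + 30.64×2830 + (z_c − 30.64 − x)×3202
Column B: 0.2807×0 + 33.76×2872 + (z_c − 0.2807 − 33.76)×3202
The z_c×3202 term appears on both sides and cancels. Collect the known terms of each column as K = Σ(ρt)_known − 3202 × (depth of known layers): K_A = 86711.2 − 3202×30.64 = −11398.08; K_B = 96958.72 − 3202×(0.2807 + 33.76) = −12039.6014.
Balance: K_A − x×(3202 − 2942) = K_B, so x = (K_A − K_B)/(3202 − 2942) = 641.521/260 = 2.47 km.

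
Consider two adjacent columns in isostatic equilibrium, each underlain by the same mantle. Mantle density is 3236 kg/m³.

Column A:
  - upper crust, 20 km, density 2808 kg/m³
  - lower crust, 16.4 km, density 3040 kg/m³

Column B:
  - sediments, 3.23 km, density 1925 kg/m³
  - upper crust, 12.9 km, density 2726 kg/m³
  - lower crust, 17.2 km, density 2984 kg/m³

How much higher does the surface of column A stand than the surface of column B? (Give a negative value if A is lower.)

−1.04 km

For any compensation level in the mantle, the mantle terms cancel and isostasy reduces to e = (Σt_A − Σt_B) − (Σ(ρt)_A − Σ(ρt)_B) / ρ_m.
Σt_A = 36.4 km; Σt_B = 33.33 km; Σ(ρt)_A = 106016; Σ(ρt)_B = 92707.95 (in km·kg/m³).
e = (36.4 − 33.33) − (106016 − 92707.95) / 3236 = −1.04 km.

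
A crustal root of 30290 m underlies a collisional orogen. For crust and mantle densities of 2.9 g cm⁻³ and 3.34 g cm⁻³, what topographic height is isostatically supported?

By Archimedes' principle applied to the lithosphere: ρ_c h = (ρ_m − ρ_c) r.
h = r (ρ_m − ρ_c) / ρ_c = 30290 m × (3.34 − 2.9) / 2.9 = 4600 m.

4600 m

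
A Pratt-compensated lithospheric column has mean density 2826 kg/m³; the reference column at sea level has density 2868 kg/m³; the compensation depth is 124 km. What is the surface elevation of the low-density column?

ρ_ref D = ρ (D + h) → h = D (ρ_ref − ρ)/ρ.
h = 124 km × (2868 − 2826)/2826 = 1.84 km.

1.84 km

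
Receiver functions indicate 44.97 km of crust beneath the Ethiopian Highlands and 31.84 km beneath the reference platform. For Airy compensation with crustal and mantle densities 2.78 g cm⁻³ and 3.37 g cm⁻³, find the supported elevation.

Excess crust Δ = 44.97 km − 31.84 km = 13.13 km, split between elevation h and root r with h + r = Δ.
Airy balance ρ_c h = (ρ_m − ρ_c) r gives r = h ρ_c/(ρ_m − ρ_c), so h (1 + ρ_c/(ρ_m − ρ_c)) = Δ, i.e. h = Δ (ρ_m − ρ_c)/ρ_m.
h = 13.13 km × 0.59/3.37 = 2.3 km.

2.3 km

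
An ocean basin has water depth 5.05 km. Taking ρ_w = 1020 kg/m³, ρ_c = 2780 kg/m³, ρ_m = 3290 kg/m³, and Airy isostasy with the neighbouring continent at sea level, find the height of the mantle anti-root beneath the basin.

In Airy isostatic equilibrium: replacing crust with seawater at the top is compensated by replacing crust with mantle at the base: d (ρ_c − ρ_w) = a (ρ_m − ρ_c).
a = d (ρ_c − ρ_w)/(ρ_m − ρ_c) = 5.05 km × 1760/510 = 17.4 km.

17.4 km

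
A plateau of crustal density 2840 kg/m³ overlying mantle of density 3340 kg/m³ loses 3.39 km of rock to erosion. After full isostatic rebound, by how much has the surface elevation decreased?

Rebound u = e ρ_c/ρ_m = 3.39 km × 2840/3340 = 2.883 km.
Net surface drop = e − u = 3.39 km − 2.883 km = e (ρ_m − ρ_c)/ρ_m = 0.507 km.

0.507 km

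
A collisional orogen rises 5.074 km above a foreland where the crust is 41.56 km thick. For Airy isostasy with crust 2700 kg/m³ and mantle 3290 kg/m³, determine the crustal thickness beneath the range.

Root depth r = h ρ_c / (ρ_m − ρ_c) = 5.074 km × 2700 / 590 = 23.22 km.
Total thickness = T + h + r = 41.56 km + 5.074 km + 23.22 km = 69.9 km.

69.9 km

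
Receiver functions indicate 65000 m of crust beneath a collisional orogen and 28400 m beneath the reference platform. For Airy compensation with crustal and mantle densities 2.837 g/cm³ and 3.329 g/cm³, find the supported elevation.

5410 m

Excess crust Δ = 65000 m − 28400 m = 36600 m, split between elevation h and root r with h + r = Δ.
Airy balance ρ_c h = (ρ_m − ρ_c) r gives r = h ρ_c/(ρ_m − ρ_c), so h (1 + ρ_c/(ρ_m − ρ_c)) = Δ, i.e. h = Δ (ρ_m − ρ_c)/ρ_m.
h = 36600 m × 0.492/3.329 = 5410 m.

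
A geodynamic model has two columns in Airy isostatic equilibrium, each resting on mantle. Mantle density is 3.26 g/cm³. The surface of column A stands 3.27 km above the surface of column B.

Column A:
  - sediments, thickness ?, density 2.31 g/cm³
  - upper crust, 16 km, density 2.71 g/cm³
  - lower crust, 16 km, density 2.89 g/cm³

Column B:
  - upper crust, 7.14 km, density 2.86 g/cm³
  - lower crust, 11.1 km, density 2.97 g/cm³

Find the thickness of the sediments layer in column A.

Take the compensation level at the base of the deeper column (depth z_c below the surface of column A) and equate Σ ρ_i t_i down to z_c; mantle fills any gap and the z_c terms cancel.
Column A: x×2.31 + 16×2.71 + 16×2.89 + (z_c − 32 − x)×3.26
Column B: 3.27×0 + 7.14×2.86 + 11.1×2.97 + (z_c − 3.27 − 18.24)×3.26
The z_c×3.26 term appears on both sides and cancels. Collect the known terms of each column as K = Σ(ρt)_known − 3.26 × (depth of known layers): K_A = 89.6 − 3.26×32 = −14.72; K_B = 53.3874 − 3.26×(3.27 + 18.24) = −16.7352.
Balance: K_A − x×(3.26 − 2.31) = K_B, so x = (K_A − K_B)/(3.26 − 2.31) = 2.0152/0.95 = 2.12 km.

2.12 km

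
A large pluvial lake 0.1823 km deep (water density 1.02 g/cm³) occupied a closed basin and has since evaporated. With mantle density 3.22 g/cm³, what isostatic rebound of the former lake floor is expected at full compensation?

u = d ρ_w/ρ_m = 0.1823 km × 1.02/3.22 = 0.0577 km.

0.0577 km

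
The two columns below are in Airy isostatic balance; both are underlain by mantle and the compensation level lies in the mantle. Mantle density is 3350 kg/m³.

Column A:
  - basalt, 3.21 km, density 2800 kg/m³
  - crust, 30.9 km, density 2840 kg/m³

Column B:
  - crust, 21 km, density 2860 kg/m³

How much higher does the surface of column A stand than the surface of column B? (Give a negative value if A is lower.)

2.16 km

For any compensation level in the mantle, the mantle terms cancel and isostasy reduces to e = (Σt_A − Σt_B) − (Σ(ρt)_A − Σ(ρt)_B) / ρ_m.
Σt_A = 34.11 km; Σt_B = 21 km; Σ(ρt)_A = 96744; Σ(ρt)_B = 60060 (in km·kg/m³).
e = (34.11 − 21) − (96744 − 60060) / 3350 = 2.16 km.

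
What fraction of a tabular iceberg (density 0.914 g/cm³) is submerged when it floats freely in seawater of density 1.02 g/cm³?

89.6%

Submerged fraction = ρ_obj/ρ_fluid = 0.914/1.02 = 89.6%.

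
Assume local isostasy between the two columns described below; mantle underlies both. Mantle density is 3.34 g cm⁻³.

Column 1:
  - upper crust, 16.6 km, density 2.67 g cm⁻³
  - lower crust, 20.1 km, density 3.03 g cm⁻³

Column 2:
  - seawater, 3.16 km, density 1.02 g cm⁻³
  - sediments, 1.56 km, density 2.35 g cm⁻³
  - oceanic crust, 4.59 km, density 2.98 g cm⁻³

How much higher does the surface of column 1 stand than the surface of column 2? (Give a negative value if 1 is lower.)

For any compensation level in the mantle, the mantle terms cancel and isostasy reduces to e = (Σt_1 − Σt_2) − (Σ(ρt)_1 − Σ(ρt)_2) / ρ_m.
Σt_1 = 36.7 km; Σt_2 = 9.31 km; Σ(ρt)_1 = 105.225; Σ(ρt)_2 = 20.5674 (in km·g cm⁻³).
e = (36.7 − 9.31) − (105.225 − 20.5674) / 3.34 = 2.04 km.

2.04 km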